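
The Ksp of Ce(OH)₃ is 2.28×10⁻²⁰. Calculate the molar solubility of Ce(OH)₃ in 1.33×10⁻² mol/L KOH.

Ce(OH)₃(s) ⇌ Ce³⁺(aq) + 3 OH⁻(aq)
With OH⁻ already at 1.33×10⁻² mol/L and s small, take [OH⁻] ≈ 1.33×10⁻² mol/L and [Ce³⁺] = s.
Ksp = [Ce³⁺][OH⁻]^3 = s(1.33×10⁻²)^3
s = 2.28×10⁻²⁰ / (1.33×10⁻²)^3 = 9.69×10⁻¹⁵
s = 9.69×10⁻¹⁵ mol/L

9.69×10⁻¹⁵ M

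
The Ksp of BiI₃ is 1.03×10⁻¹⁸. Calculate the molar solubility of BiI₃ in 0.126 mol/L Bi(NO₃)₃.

BiI₃(s) ⇌ Bi³⁺(aq) + 3 I⁻(aq)
Bi³⁺ is already present at 0.126 mol/L. If s mol/L of BiI₃ dissolves, [I⁻] = 3s while [Bi³⁺] ≈ 0.126 mol/L.
Ksp = [Bi³⁺][I⁻]^3 = (0.126)(3s)^3
(3s)^3 = 1.03×10⁻¹⁸ / (0.126) = 8.17×10⁻¹⁸
s = 6.71×10⁻⁷ mol/L

6.71×10⁻⁷ M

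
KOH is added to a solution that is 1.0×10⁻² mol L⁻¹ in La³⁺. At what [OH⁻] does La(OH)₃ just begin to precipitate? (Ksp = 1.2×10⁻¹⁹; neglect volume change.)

2.3×10⁻⁶ M

The threshold for precipitation is Q = Ksp.
La(OH)₃(s) ⇌ La³⁺(aq) + 3 OH⁻(aq)
Ksp = [La³⁺][OH⁻]^3 = [OH⁻]^3(1.0×10⁻²)
[OH⁻]^3 = 1.2×10⁻¹⁹ / (1.0×10⁻²) = 1.2×10⁻¹⁷
[OH⁻] = 2.3×10⁻⁶ mol L⁻¹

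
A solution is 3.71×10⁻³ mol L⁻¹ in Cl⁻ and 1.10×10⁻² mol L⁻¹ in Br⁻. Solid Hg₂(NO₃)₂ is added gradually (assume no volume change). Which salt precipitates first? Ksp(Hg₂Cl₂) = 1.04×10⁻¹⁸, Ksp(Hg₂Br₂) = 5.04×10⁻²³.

A salt starts to precipitate once the ion product Q reaches its Ksp.
For Hg₂Cl₂: [Hg₂²⁺] = (Ksp/[Cl⁻]^2) = 7.56×10⁻¹⁴ mol L⁻¹
For Hg₂Br₂: [Hg₂²⁺] = (Ksp/[Br⁻]^2) = 4.17×10⁻¹⁹ mol L⁻¹
Since Hg₂Br₂ needs less Hg₂²⁺ to reach saturation, it precipitates first.

Hg₂Br₂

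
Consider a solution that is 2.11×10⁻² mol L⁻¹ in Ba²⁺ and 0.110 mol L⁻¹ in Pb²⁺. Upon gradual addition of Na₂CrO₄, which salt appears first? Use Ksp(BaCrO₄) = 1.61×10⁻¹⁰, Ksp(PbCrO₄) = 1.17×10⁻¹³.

Precipitation of each salt begins when its ion product equals Ksp.
For BaCrO₄: [CrO₄²⁻] = (Ksp/[Ba²⁺]) = 7.63×10⁻⁹ mol L⁻¹
For PbCrO₄: [CrO₄²⁻] = (Ksp/[Pb²⁺]) = 1.06×10⁻¹² mol L⁻¹
Since PbCrO₄ needs less CrO₄²⁻ to reach saturation, it precipitates first.

PbCrO₄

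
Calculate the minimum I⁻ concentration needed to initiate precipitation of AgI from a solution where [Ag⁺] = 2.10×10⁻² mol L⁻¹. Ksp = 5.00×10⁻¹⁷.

2.38×10⁻¹⁵ M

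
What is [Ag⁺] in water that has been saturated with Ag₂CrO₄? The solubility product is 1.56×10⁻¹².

1.46×10⁻⁴ M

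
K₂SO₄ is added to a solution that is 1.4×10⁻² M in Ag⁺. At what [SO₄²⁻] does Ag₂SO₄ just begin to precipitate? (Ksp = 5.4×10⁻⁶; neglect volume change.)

2.8×10⁻² M

A salt starts to precipitate once the ion product Q reaches its Ksp.
Ag₂SO₄(s) ⇌ 2 Ag⁺(aq) + SO₄²⁻(aq)
Ksp = [Ag⁺]^2[SO₄²⁻] = [SO₄²⁻](1.4×10⁻²)^2
[SO₄²⁻] = 5.4×10⁻⁶ / (1.4×10⁻²)^2 = 2.8×10⁻²
[SO₄²⁻] = 2.8×10⁻² M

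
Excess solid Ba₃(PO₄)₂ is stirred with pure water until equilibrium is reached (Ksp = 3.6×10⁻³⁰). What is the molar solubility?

5.1×10⁻⁷ M

Ba₃(PO₄)₂(s) ⇌ 3 Ba²⁺(aq) + 2 PO₄³⁻(aq)
If s mol/L of Ba₃(PO₄)₂ dissolves, [Ba²⁺] = 3s and [PO₄³⁻] = 2s.
Ksp = [Ba²⁺]^3[PO₄³⁻]^2 = (3s)^3 · (2s)^2 = 108s^5
108s^5 = 3.6×10⁻³⁰  ⇒  s^5 = 3.3×10⁻³²
Taking the 5th root, s = 5.1×10⁻⁷ mol/L.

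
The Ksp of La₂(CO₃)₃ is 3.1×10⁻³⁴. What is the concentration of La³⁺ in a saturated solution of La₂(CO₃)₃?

1.6×10⁻⁷ M

La₂(CO₃)₃(s) ⇌ 2 La³⁺(aq) + 3 CO₃²⁻(aq)
For each mole of La₂(CO₃)₃ that dissolves per liter, [La³⁺] = 2s and [CO₃²⁻] = 3s; let s denote this solubility.
Ksp = [La³⁺]^2[CO₃²⁻]^3 = (2s)^2 · (3s)^3 = 108s^5 = 3.1×10⁻³⁴
s = 7.8×10⁻⁸ M
[La³⁺] = 2s = 1.6×10⁻⁷ M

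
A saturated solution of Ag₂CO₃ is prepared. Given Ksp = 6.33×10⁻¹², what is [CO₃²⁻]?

1.17×10⁻⁴ M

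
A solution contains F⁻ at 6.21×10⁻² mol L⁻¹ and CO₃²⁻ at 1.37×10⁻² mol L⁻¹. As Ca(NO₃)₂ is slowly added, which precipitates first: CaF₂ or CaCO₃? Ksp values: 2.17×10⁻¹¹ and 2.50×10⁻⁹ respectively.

Precipitation begins when Q = Ksp.
For CaF₂: [Ca²⁺] = (Ksp/[F⁻]^2) = 5.63×10⁻⁹ mol L⁻¹
For CaCO₃: [Ca²⁺] = (Ksp/[CO₃²⁻]) = 1.82×10⁻⁷ mol L⁻¹
The smaller threshold [Ca²⁺] is reached first, so CaF₂ precipitates first.

CaF₂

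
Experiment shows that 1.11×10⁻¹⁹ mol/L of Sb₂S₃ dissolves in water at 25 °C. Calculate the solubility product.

Ksp = 1.82×10⁻⁹³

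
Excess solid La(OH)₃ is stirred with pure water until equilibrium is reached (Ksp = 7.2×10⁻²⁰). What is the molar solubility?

7.2×10⁻⁶ M

La(OH)₃(s) ⇌ La³⁺(aq) + 3 OH⁻(aq)
If s mol/L of La(OH)₃ dissolves, [La³⁺] = s and [OH⁻] = 3s.
Ksp = [La³⁺][OH⁻]^3 = s · (3s)^3 = 27s^4
27s^4 = 7.2×10⁻²⁰  ⇒  s^4 = 2.7×10⁻²¹
s = (2.7×10⁻²¹)^(1/4) = 7.2×10⁻⁶ mol/L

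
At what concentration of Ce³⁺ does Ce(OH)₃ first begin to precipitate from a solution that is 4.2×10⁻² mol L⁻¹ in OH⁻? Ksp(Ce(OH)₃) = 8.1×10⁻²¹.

1.1×10⁻¹⁶ M

The threshold for precipitation is Q = Ksp.
Ce(OH)₃(s) ⇌ Ce³⁺(aq) + 3 OH⁻(aq)
Ksp = [Ce³⁺][OH⁻]^3 = [Ce³⁺](4.2×10⁻²)^3
[Ce³⁺] = 8.1×10⁻²¹ / (4.2×10⁻²)^3 = 1.1×10⁻¹⁶
[Ce³⁺] = 1.1×10⁻¹⁶ mol L⁻¹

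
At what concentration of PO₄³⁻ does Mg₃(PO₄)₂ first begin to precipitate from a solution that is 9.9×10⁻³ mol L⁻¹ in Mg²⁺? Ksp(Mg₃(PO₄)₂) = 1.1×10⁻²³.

Precipitation of each salt begins when its ion product equals Ksp.
Mg₃(PO₄)₂(s) ⇌ 3 Mg²⁺(aq) + 2 PO₄³⁻(aq)
Ksp = [Mg²⁺]^3[PO₄³⁻]^2 = [PO₄³⁻]^2(9.9×10⁻³)^3
[PO₄³⁻]^2 = 1.1×10⁻²³ / (9.9×10⁻³)^3 = 1.1×10⁻¹⁷
[PO₄³⁻] = 3.4×10⁻⁹ mol L⁻¹

3.4×10⁻⁹ M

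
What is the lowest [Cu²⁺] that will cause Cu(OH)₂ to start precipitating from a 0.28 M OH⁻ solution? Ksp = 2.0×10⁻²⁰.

2.6×10⁻¹⁹ M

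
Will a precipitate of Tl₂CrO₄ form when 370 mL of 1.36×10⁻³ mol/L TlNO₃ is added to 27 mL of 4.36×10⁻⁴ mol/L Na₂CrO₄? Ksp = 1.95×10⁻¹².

Yes

After mixing, V = 370 mL + 27 mL = 397 mL.
[Tl⁺] = (1.36×10⁻³)(370)/397 = 1.27×10⁻³ mol/L
[CrO₄²⁻] = (4.36×10⁻⁴)(27)/397 = 2.97×10⁻⁵ mol/L
Q = [Tl⁺]^2[CrO₄²⁻] = 4.76×10⁻¹¹
Because Q > Ksp (4.76×10⁻¹¹ vs 1.95×10⁻¹²), a precipitate of Tl₂CrO₄ forms.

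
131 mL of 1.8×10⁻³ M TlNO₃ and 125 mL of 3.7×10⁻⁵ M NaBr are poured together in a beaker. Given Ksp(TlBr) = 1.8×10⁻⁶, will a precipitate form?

Total volume after mixing = 131 + 125 = 256 mL.
[Tl⁺] = (1.8×10⁻³)(131)/256 = 9.2×10⁻⁴ M
[Br⁻] = (3.7×10⁻⁵)(125)/256 = 1.8×10⁻⁵ M
Q = [Tl⁺][Br⁻] = 1.7×10⁻⁸
Q = 1.7×10⁻⁸ < Ksp = 1.8×10⁻⁶, so the solution is unsaturated and no precipitate forms.

No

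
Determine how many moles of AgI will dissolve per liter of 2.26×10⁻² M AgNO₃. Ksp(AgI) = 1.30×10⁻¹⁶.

AgI(s) ⇌ Ag⁺(aq) + I⁻(aq)
With Ag⁺ already at 2.26×10⁻² M and s small, take [Ag⁺] ≈ 2.26×10⁻² M and [I⁻] = s.
Ksp = [Ag⁺][I⁻] = (2.26×10⁻²)s
s = 1.30×10⁻¹⁶ / (2.26×10⁻²) = 5.75×10⁻¹⁵
s = 5.75×10⁻¹⁵ M

5.75×10⁻¹⁵ M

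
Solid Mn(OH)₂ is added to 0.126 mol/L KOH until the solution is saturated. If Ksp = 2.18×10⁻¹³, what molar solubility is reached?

Mn(OH)₂(s) ⇌ Mn²⁺(aq) + 2 OH⁻(aq)
OH⁻ is already present at 0.126 mol/L. If s mol/L of Mn(OH)₂ dissolves, [Mn²⁺] = s while [OH⁻] ≈ 0.126 mol/L.
Ksp = [Mn²⁺][OH⁻]^2 = s(0.126)^2
s = 2.18×10⁻¹³ / (0.126)^2 = 1.37×10⁻¹¹
s = 1.37×10⁻¹¹ mol/L

1.37×10⁻¹¹ M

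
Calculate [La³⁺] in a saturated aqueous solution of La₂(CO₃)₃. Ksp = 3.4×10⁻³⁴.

La₂(CO₃)₃(s) ⇌ 2 La³⁺(aq) + 3 CO₃²⁻(aq)
With molar solubility s: [La³⁺] = 2s, [CO₃²⁻] = 3s.
Ksp = [La³⁺]^2[CO₃²⁻]^3 = (2s)^2 · (3s)^3 = 108s^5 = 3.4×10⁻³⁴
s = 7.9×10⁻⁸ mol/L
[La³⁺] = 2s = 1.6×10⁻⁷ mol/L

1.6×10⁻⁷ M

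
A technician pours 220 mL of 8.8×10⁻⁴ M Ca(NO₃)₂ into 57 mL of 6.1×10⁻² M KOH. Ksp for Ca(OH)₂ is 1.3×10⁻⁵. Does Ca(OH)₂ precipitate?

The combined volume is 277 mL.
[Ca²⁺] = (8.8×10⁻⁴)(220)/277 = 7.0×10⁻⁴ M
[OH⁻] = (6.1×10⁻²)(57)/277 = 1.3×10⁻² M
Q = [Ca²⁺][OH⁻]^2 = 1.1×10⁻⁷
Q < Ksp (1.1×10⁻⁷ vs 1.3×10⁻⁵); the solution remains unsaturated and no precipitate forms.

No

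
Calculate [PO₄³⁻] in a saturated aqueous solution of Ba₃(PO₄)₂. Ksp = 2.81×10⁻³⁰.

9.64×10⁻⁷ M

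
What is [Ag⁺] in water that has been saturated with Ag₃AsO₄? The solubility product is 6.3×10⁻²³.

3.7×10⁻⁶ M

Ag₃AsO₄(s) ⇌ 3 Ag⁺(aq) + AsO₄³⁻(aq)
If s mol/L of Ag₃AsO₄ dissolves, [Ag⁺] = 3s and [AsO₄³⁻] = s.
Ksp = [Ag⁺]^3[AsO₄³⁻] = (3s)^3 · s = 27s^4 = 6.3×10⁻²³
s = 1.2×10⁻⁶ mol/L
[Ag⁺] = 3s = 3.7×10⁻⁶ mol/L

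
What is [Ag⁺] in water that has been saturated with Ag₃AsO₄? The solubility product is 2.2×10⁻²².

Ag₃AsO₄(s) ⇌ 3 Ag⁺(aq) + AsO₄³⁻(aq)
Call the molar solubility s, so that [Ag⁺] = 3s and [AsO₄³⁻] = s.
Ksp = [Ag⁺]^3[AsO₄³⁻] = (3s)^3 · s = 27s^4 = 2.2×10⁻²²
s = 1.7×10⁻⁶ M
[Ag⁺] = 3s = 5.1×10⁻⁶ M

5.1×10⁻⁶ M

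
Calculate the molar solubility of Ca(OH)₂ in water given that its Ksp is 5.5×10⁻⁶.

1.1×10⁻² M

Ca(OH)₂(s) ⇌ Ca²⁺(aq) + 2 OH⁻(aq)
Let s be the molar solubility. Then [Ca²⁺] = s and [OH⁻] = 2s.
Ksp = [Ca²⁺][OH⁻]^2 = s · (2s)^2 = 4s^3
4s^3 = 5.5×10⁻⁶  ⇒  s^3 = 1.4×10⁻⁶
s = (1.4×10⁻⁶)^(1/3) = 1.1×10⁻² mol L⁻¹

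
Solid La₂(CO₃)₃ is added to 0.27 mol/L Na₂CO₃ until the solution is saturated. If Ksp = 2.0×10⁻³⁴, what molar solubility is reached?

La₂(CO₃)₃(s) ⇌ 2 La³⁺(aq) + 3 CO₃²⁻(aq)
The solution already contains CO₃²⁻ at 0.27 mol/L. Let s be the molar solubility of La₂(CO₃)₃.
[CO₃²⁻] ≈ 0.27 mol/L (common ion dominates); [La³⁺] = 2s.
Ksp = [La³⁺]^2[CO₃²⁻]^3 = (2s)^2(0.27)^3
(2s)^2 = 2.0×10⁻³⁴ / (0.27)^3 = 1.0×10⁻³²
s = 5.0×10⁻¹⁷ mol/L

5.0×10⁻¹⁷ M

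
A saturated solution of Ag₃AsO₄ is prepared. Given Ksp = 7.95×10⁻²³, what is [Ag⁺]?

3.93×10⁻⁶ M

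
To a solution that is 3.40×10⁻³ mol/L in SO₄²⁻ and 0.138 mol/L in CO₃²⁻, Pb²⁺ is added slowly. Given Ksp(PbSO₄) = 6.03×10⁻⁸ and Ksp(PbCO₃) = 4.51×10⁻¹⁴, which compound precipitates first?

PbCO₃

A salt starts to precipitate once the ion product Q reaches its Ksp.
For PbSO₄: [Pb²⁺] = (Ksp/[SO₄²⁻]) = 1.77×10⁻⁵ mol/L
For PbCO₃: [Pb²⁺] = (Ksp/[CO₃²⁻]) = 3.27×10⁻¹³ mol/L
Since PbCO₃ needs less Pb²⁺ to reach saturation, it precipitates first.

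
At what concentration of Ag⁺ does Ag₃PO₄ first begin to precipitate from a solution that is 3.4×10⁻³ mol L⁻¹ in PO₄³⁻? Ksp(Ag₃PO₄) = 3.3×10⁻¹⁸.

Each salt precipitates once Q = Ksp for that salt.
Ag₃PO₄(s) ⇌ 3 Ag⁺(aq) + PO₄³⁻(aq)
Ksp = [Ag⁺]^3[PO₄³⁻] = [Ag⁺]^3(3.4×10⁻³)
[Ag⁺]^3 = 3.3×10⁻¹⁸ / (3.4×10⁻³) = 9.7×10⁻¹⁶
[Ag⁺] = 9.9×10⁻⁶ mol L⁻¹

9.9×10⁻⁶ M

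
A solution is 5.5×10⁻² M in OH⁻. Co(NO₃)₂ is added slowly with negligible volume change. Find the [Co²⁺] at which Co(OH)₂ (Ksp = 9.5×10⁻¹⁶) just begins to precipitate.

3.1×10⁻¹³ M

Precipitation of each salt begins when its ion product equals Ksp.
Co(OH)₂(s) ⇌ Co²⁺(aq) + 2 OH⁻(aq)
Ksp = [Co²⁺][OH⁻]^2 = [Co²⁺](5.5×10⁻²)^2
[Co²⁺] = 9.5×10⁻¹⁶ / (5.5×10⁻²)^2 = 3.1×10⁻¹³
[Co²⁺] = 3.1×10⁻¹³ M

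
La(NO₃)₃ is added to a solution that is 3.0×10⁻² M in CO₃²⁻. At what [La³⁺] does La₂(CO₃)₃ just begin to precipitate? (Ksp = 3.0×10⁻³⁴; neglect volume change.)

A salt starts to precipitate once the ion product Q reaches its Ksp.
La₂(CO₃)₃(s) ⇌ 2 La³⁺(aq) + 3 CO₃²⁻(aq)
Ksp = [La³⁺]^2[CO₃²⁻]^3 = [La³⁺]^2(3.0×10⁻²)^3
[La³⁺]^2 = 3.0×10⁻³⁴ / (3.0×10⁻²)^3 = 1.1×10⁻²⁹
[La³⁺] = 3.3×10⁻¹⁵ M

3.3×10⁻¹⁵ M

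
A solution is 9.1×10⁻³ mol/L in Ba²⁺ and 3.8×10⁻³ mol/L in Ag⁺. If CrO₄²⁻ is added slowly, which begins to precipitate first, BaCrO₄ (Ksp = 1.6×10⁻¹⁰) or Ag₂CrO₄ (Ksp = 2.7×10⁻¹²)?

Precipitation begins when Q = Ksp.
For BaCrO₄: [CrO₄²⁻] = (Ksp/[Ba²⁺]) = 1.8×10⁻⁸ mol/L
For Ag₂CrO₄: [CrO₄²⁻] = (Ksp/[Ag⁺]^2) = 1.9×10⁻⁷ mol/L
The smaller threshold [CrO₄²⁻] is reached first, so BaCrO₄ precipitates first.

BaCrO₄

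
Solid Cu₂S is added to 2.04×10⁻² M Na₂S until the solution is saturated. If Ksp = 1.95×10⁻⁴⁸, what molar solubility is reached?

Cu₂S(s) ⇌ 2 Cu⁺(aq) + S²⁻(aq)
Let s be the solubility of Cu₂S here. The common ion gives [S²⁻] ≈ 2.04×10⁻² M, and [Cu⁺] = 2s.
Ksp = [Cu⁺]^2[S²⁻] = (2s)^2(2.04×10⁻²)
(2s)^2 = 1.95×10⁻⁴⁸ / (2.04×10⁻²) = 9.56×10⁻⁴⁷
s = 4.89×10⁻²⁴ M

4.89×10⁻²⁴ M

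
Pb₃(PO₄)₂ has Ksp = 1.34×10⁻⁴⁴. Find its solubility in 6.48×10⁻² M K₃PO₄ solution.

Pb₃(PO₄)₂(s) ⇌ 3 Pb²⁺(aq) + 2 PO₄³⁻(aq)
The solution already contains PO₄³⁻ at 6.48×10⁻² M. Let s be the molar solubility of Pb₃(PO₄)₂.
[PO₄³⁻] ≈ 6.48×10⁻² M (common ion dominates); [Pb²⁺] = 3s.
Ksp = [Pb²⁺]^3[PO₄³⁻]^2 = (3s)^3(6.48×10⁻²)^2
(3s)^3 = 1.34×10⁻⁴⁴ / (6.48×10⁻²)^2 = 3.19×10⁻⁴²
s = 4.91×10⁻¹⁵ M

4.91×10⁻¹⁵ M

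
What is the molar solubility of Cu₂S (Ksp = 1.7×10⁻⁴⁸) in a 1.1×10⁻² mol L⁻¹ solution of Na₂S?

6.2×10⁻²⁴ M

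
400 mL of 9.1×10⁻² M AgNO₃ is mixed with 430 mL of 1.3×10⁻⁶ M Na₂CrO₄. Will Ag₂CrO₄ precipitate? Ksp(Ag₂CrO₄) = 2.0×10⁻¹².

Yes

After mixing, V = 400 mL + 430 mL = 830 mL.
[Ag⁺] = (9.1×10⁻²)(400)/830 = 4.4×10⁻² M
[CrO₄²⁻] = (1.3×10⁻⁶)(430)/830 = 6.7×10⁻⁷ M
Q = [Ag⁺]^2[CrO₄²⁻] = 1.3×10⁻⁹
Q = 1.3×10⁻⁹ > Ksp = 2.0×10⁻¹², so the solution is supersaturated and Ag₂CrO₄ precipitates.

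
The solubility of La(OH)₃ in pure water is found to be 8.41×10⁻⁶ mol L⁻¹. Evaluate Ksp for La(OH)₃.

La(OH)₃(s) ⇌ La³⁺(aq) + 3 OH⁻(aq)
Let s be the molar solubility. Then [La³⁺] = s and [OH⁻] = 3s.
Ksp = [La³⁺][OH⁻]^3 = s · (3s)^3 = 27s^4
Ksp = 27 × (8.41×10⁻⁶)^4 = 1.35×10⁻¹⁹

Ksp = 1.35×10⁻¹⁹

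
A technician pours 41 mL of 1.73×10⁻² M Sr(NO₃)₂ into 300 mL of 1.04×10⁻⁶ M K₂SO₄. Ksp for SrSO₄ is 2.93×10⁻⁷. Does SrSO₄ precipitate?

Total volume after mixing = 41 + 300 = 341 mL.
[Sr²⁺] = (1.73×10⁻²)(41)/341 = 2.08×10⁻³ M
[SO₄²⁻] = (1.04×10⁻⁶)(300)/341 = 9.15×10⁻⁷ M
Q = [Sr²⁺][SO₄²⁻] = 1.90×10⁻⁹
Q = 1.90×10⁻⁹ < Ksp = 2.93×10⁻⁷, so the solution is unsaturated and no precipitate forms.

No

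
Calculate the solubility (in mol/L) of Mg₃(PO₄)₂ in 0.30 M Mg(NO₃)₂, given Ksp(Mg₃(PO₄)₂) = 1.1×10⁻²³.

1.0×10⁻¹¹ M

Mg₃(PO₄)₂(s) ⇌ 3 Mg²⁺(aq) + 2 PO₄³⁻(aq)
Mg²⁺ is already present at 0.30 M. If s mol/L of Mg₃(PO₄)₂ dissolves, [PO₄³⁻] = 2s while [Mg²⁺] ≈ 0.30 M.
Ksp = [Mg²⁺]^3[PO₄³⁻]^2 = (0.30)^3(2s)^2
(2s)^2 = 1.1×10⁻²³ / (0.30)^3 = 4.1×10⁻²²
s = 1.0×10⁻¹¹ M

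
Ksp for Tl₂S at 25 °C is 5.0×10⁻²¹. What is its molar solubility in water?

Tl₂S(s) ⇌ 2 Tl⁺(aq) + S²⁻(aq)
If s mol/L of Tl₂S dissolves, [Tl⁺] = 2s and [S²⁻] = s.
Ksp = [Tl⁺]^2[S²⁻] = (2s)^2 · s = 4s^3
4s^3 = 5.0×10⁻²¹  ⇒  s^3 = 1.3×10⁻²¹
Taking the 3rd root, s = 1.1×10⁻⁷ mol L⁻¹.

1.1×10⁻⁷ M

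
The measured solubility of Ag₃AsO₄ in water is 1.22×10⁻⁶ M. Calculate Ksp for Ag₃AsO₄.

Ag₃AsO₄(s) ⇌ 3 Ag⁺(aq) + AsO₄³⁻(aq)
Call the molar solubility s, so that [Ag⁺] = 3s and [AsO₄³⁻] = s.
Ksp = [Ag⁺]^3[AsO₄³⁻] = (3s)^3 · s = 27s^4
Ksp = 27 × (1.22×10⁻⁶)^4 = 5.98×10⁻²³

Ksp = 5.98×10⁻²³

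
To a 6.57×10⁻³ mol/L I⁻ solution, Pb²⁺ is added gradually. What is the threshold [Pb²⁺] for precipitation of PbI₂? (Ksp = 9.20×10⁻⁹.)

2.13×10⁻⁴ M

The threshold for precipitation is Q = Ksp.
PbI₂(s) ⇌ Pb²⁺(aq) + 2 I⁻(aq)
Ksp = [Pb²⁺][I⁻]^2 = [Pb²⁺](6.57×10⁻³)^2
[Pb²⁺] = 9.20×10⁻⁹ / (6.57×10⁻³)^2 = 2.13×10⁻⁴
[Pb²⁺] = 2.13×10⁻⁴ mol/L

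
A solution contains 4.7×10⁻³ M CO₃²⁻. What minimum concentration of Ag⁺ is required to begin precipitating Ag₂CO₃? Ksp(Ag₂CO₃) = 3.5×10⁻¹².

2.7×10⁻⁵ M

The threshold for precipitation is Q = Ksp.
Ag₂CO₃(s) ⇌ 2 Ag⁺(aq) + CO₃²⁻(aq)
Ksp = [Ag⁺]^2[CO₃²⁻] = [Ag⁺]^2(4.7×10⁻³)
[Ag⁺]^2 = 3.5×10⁻¹² / (4.7×10⁻³) = 7.4×10⁻¹⁰
[Ag⁺] = 2.7×10⁻⁵ M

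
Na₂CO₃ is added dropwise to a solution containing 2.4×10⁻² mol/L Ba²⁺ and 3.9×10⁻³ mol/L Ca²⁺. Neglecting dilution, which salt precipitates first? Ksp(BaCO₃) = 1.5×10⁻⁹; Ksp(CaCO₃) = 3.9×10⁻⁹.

Precipitation begins when Q = Ksp.
For BaCO₃: [CO₃²⁻] = (Ksp/[Ba²⁺]) = 6.3×10⁻⁸ mol/L
For CaCO₃: [CO₃²⁻] = (Ksp/[Ca²⁺]) = 1.0×10⁻⁶ mol/L
Since BaCO₃ needs less CO₃²⁻ to reach saturation, it precipitates first.

BaCO₃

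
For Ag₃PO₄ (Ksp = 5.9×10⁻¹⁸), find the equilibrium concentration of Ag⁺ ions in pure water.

6.5×10⁻⁵ M

Ag₃PO₄(s) ⇌ 3 Ag⁺(aq) + PO₄³⁻(aq)
Call the molar solubility s, so that [Ag⁺] = 3s and [PO₄³⁻] = s.
Ksp = [Ag⁺]^3[PO₄³⁻] = (3s)^3 · s = 27s^4 = 5.9×10⁻¹⁸
s = 2.2×10⁻⁵ mol L⁻¹
[Ag⁺] = 3s = 6.5×10⁻⁵ mol L⁻¹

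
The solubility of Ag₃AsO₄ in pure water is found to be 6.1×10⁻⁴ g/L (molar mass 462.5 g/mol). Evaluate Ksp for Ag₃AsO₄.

Ksp = 8.2×10⁻²³

Molar solubility s = (6.1×10⁻⁴ g/L) / (462.5 g/mol) = 1.319×10⁻⁶ mol/L
Ag₃AsO₄(s) ⇌ 3 Ag⁺(aq) + AsO₄³⁻(aq)
Let s be the molar solubility. Then [Ag⁺] = 3s and [AsO₄³⁻] = s.
Ksp = [Ag⁺]^3[AsO₄³⁻] = (3s)^3 · s = 27s^4
Ksp = 27 × (1.319×10⁻⁶)^4 = 8.2×10⁻²³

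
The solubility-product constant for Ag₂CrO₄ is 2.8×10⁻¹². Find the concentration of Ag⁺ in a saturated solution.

Ag₂CrO₄(s) ⇌ 2 Ag⁺(aq) + CrO₄²⁻(aq)
Let s be the molar solubility. Then [Ag⁺] = 2s and [CrO₄²⁻] = s.
Ksp = [Ag⁺]^2[CrO₄²⁻] = (2s)^2 · s = 4s^3 = 2.8×10⁻¹²
s = 8.9×10⁻⁵ mol/L
[Ag⁺] = 2s = 1.8×10⁻⁴ mol/L

1.8×10⁻⁴ M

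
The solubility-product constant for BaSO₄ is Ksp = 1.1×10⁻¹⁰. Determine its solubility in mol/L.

1.0×10⁻⁵ M

BaSO₄(s) ⇌ Ba²⁺(aq) + SO₄²⁻(aq)
For each mole of BaSO₄ that dissolves per liter, [Ba²⁺] = s and [SO₄²⁻] = s; let s denote this solubility.
Ksp = [Ba²⁺][SO₄²⁻] = s · s = s^2
s^2 = 1.1×10⁻¹⁰
s = 1.0×10⁻⁵ M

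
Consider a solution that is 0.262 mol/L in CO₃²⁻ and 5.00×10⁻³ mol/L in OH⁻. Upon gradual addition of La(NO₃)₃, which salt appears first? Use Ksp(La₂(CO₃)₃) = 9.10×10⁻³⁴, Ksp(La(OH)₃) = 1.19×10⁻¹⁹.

La₂(CO₃)₃

The threshold for precipitation is Q = Ksp.
For La₂(CO₃)₃: [La³⁺] = (Ksp/[CO₃²⁻]^3)^(1/2) = 2.25×10⁻¹⁶ mol/L
For La(OH)₃: [La³⁺] = (Ksp/[OH⁻]^3) = 9.52×10⁻¹³ mol/L
La₂(CO₃)₃ requires the lower [La³⁺], so it precipitates first.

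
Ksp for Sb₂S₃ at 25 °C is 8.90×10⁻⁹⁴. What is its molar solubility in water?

9.62×10⁻²⁰ M

Sb₂S₃(s) ⇌ 2 Sb³⁺(aq) + 3 S²⁻(aq)
For each mole of Sb₂S₃ that dissolves per liter, [Sb³⁺] = 2s and [S²⁻] = 3s; let s denote this solubility.
Ksp = [Sb³⁺]^2[S²⁻]^3 = (2s)^2 · (3s)^3 = 108s^5
108s^5 = 8.90×10⁻⁹⁴  ⇒  s^5 = 8.24×10⁻⁹⁶
s = 9.62×10⁻²⁰ mol L⁻¹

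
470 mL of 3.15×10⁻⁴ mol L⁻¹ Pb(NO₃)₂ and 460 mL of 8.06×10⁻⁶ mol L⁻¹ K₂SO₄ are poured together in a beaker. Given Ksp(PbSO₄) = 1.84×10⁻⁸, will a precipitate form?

After mixing, V = 470 mL + 460 mL = 930 mL.
[Pb²⁺] = (3.15×10⁻⁴)(470)/930 = 1.59×10⁻⁴ mol L⁻¹
[SO₄²⁻] = (8.06×10⁻⁶)(460)/930 = 3.99×10⁻⁶ mol L⁻¹
Q = [Pb²⁺][SO₄²⁻] = 6.35×10⁻¹⁰
Q < Ksp (6.35×10⁻¹⁰ vs 1.84×10⁻⁸); the solution remains unsaturated and no precipitate forms.

No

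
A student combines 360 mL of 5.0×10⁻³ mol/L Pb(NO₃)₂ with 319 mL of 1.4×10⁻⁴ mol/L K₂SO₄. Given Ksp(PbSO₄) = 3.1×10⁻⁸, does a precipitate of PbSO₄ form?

Yes

The combined volume is 679 mL.
[Pb²⁺] = (5.0×10⁻³)(360)/679 = 2.7×10⁻³ mol/L
[SO₄²⁻] = (1.4×10⁻⁴)(319)/679 = 6.6×10⁻⁵ mol/L
Q = [Pb²⁺][SO₄²⁻] = 1.7×10⁻⁷
Q = 1.7×10⁻⁷ > Ksp = 3.1×10⁻⁸, so the solution is supersaturated and PbSO₄ precipitates.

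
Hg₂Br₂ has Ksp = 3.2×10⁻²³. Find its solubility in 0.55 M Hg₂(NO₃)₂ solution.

3.8×10⁻¹² M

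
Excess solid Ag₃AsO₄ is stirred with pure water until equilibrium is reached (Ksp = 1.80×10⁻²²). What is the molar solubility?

1.61×10⁻⁶ M

Ag₃AsO₄(s) ⇌ 3 Ag⁺(aq) + AsO₄³⁻(aq)
Let s be the molar solubility. Then [Ag⁺] = 3s and [AsO₄³⁻] = s.
Ksp = [Ag⁺]^3[AsO₄³⁻] = (3s)^3 · s = 27s^4
27s^4 = 1.80×10⁻²²  ⇒  s^4 = 6.67×10⁻²⁴
Taking the 4th root, s = 1.61×10⁻⁶ mol/L.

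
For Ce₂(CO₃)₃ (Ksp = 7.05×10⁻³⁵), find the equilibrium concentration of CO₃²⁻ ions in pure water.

1.74×10⁻⁷ M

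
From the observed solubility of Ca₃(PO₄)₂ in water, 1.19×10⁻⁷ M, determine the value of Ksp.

Ca₃(PO₄)₂(s) ⇌ 3 Ca²⁺(aq) + 2 PO₄³⁻(aq)
Let s be the molar solubility. Then [Ca²⁺] = 3s and [PO₄³⁻] = 2s.
Ksp = [Ca²⁺]^3[PO₄³⁻]^2 = (3s)^3 · (2s)^2 = 108s^5
Ksp = 108 × (1.19×10⁻⁷)^5 = 2.58×10⁻³³

Ksp = 2.58×10⁻³³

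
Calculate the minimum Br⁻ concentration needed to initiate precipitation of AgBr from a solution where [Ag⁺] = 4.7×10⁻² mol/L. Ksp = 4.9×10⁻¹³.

A salt starts to precipitate once the ion product Q reaches its Ksp.
AgBr(s) ⇌ Ag⁺(aq) + Br⁻(aq)
Ksp = [Ag⁺][Br⁻] = [Br⁻](4.7×10⁻²)
[Br⁻] = 4.9×10⁻¹³ / (4.7×10⁻²) = 1.0×10⁻¹¹
[Br⁻] = 1.0×10⁻¹¹ mol/L

1.0×10⁻¹¹ M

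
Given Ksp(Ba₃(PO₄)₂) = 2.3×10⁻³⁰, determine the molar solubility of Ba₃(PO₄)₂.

Ba₃(PO₄)₂(s) ⇌ 3 Ba²⁺(aq) + 2 PO₄³⁻(aq)
For each mole of Ba₃(PO₄)₂ that dissolves per liter, [Ba²⁺] = 3s and [PO₄³⁻] = 2s; let s denote this solubility.
Ksp = [Ba²⁺]^3[PO₄³⁻]^2 = (3s)^3 · (2s)^2 = 108s^5
108s^5 = 2.3×10⁻³⁰  ⇒  s^5 = 2.1×10⁻³²
Taking the 5th root, s = 4.6×10⁻⁷ M.

4.6×10⁻⁷ M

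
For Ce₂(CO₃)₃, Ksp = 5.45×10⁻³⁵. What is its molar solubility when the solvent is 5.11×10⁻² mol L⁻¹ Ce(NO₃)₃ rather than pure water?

9.18×10⁻¹² M

Ce₂(CO₃)₃(s) ⇌ 2 Ce³⁺(aq) + 3 CO₃²⁻(aq)
Ce³⁺ is already present at 5.11×10⁻² mol L⁻¹. If s mol/L of Ce₂(CO₃)₃ dissolves, [CO₃²⁻] = 3s while [Ce³⁺] ≈ 5.11×10⁻² mol L⁻¹.
Ksp = [Ce³⁺]^2[CO₃²⁻]^3 = (5.11×10⁻²)^2(3s)^3
(3s)^3 = 5.45×10⁻³⁵ / (5.11×10⁻²)^2 = 2.09×10⁻³²
s = 9.18×10⁻¹² mol L⁻¹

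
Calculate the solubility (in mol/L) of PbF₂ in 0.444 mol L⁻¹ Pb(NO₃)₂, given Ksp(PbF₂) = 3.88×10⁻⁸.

1.48×10⁻⁴ M

PbF₂(s) ⇌ Pb²⁺(aq) + 2 F⁻(aq)
Let s be the solubility of PbF₂ here. The common ion gives [Pb²⁺] ≈ 0.444 mol L⁻¹, and [F⁻] = 2s.
Ksp = [Pb²⁺][F⁻]^2 = (0.444)(2s)^2
(2s)^2 = 3.88×10⁻⁸ / (0.444) = 8.74×10⁻⁸
s = 1.48×10⁻⁴ mol L⁻¹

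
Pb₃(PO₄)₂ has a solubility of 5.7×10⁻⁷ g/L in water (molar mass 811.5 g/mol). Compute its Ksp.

Ksp = 1.8×10⁻⁴⁴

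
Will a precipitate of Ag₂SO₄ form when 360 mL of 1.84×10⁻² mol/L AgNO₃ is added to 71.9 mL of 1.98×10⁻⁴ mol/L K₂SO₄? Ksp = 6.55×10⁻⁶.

After mixing, V = 360 mL + 71.9 mL = 431.9 mL.
[Ag⁺] = (1.84×10⁻²)(360)/431.9 = 1.53×10⁻² mol/L
[SO₄²⁻] = (1.98×10⁻⁴)(71.9)/431.9 = 3.30×10⁻⁵ mol/L
Q = [Ag⁺]^2[SO₄²⁻] = 7.75×10⁻⁹
Since Q (7.75×10⁻⁹) is less than Ksp (6.55×10⁻⁶), no Ag₂SO₄ precipitates.

No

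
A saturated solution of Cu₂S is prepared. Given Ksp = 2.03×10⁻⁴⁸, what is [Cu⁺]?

Cu₂S(s) ⇌ 2 Cu⁺(aq) + S²⁻(aq)
If s mol/L of Cu₂S dissolves, [Cu⁺] = 2s and [S²⁻] = s.
Ksp = [Cu⁺]^2[S²⁻] = (2s)^2 · s = 4s^3 = 2.03×10⁻⁴⁸
s = 7.98×10⁻¹⁷ mol L⁻¹
[Cu⁺] = 2s = 1.60×10⁻¹⁶ mol L⁻¹

1.60×10⁻¹⁶ M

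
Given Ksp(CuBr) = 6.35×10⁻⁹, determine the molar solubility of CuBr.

7.97×10⁻⁵ M

CuBr(s) ⇌ Cu⁺(aq) + Br⁻(aq)
Call the molar solubility s, so that [Cu⁺] = s and [Br⁻] = s.
Ksp = [Cu⁺][Br⁻] = s · s = s^2
s^2 = 6.35×10⁻⁹
Taking the 2nd root, s = 7.97×10⁻⁵ mol/L.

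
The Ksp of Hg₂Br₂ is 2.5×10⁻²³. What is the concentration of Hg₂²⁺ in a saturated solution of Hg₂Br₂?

Hg₂Br₂(s) ⇌ Hg₂²⁺(aq) + 2 Br⁻(aq)
Let s be the molar solubility. Then [Hg₂²⁺] = s and [Br⁻] = 2s.
Ksp = [Hg₂²⁺][Br⁻]^2 = s · (2s)^2 = 4s^3 = 2.5×10⁻²³
s = 1.8×10⁻⁸ mol L⁻¹
[Hg₂²⁺] = s = 1.8×10⁻⁸ mol L⁻¹

1.8×10⁻⁸ M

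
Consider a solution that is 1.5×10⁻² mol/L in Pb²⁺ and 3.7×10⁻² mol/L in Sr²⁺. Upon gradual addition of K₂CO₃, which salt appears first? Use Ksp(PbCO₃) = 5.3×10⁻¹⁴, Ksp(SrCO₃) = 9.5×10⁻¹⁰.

The threshold for precipitation is Q = Ksp.
For PbCO₃: [CO₃²⁻] = (Ksp/[Pb²⁺]) = 3.5×10⁻¹² mol/L
For SrCO₃: [CO₃²⁻] = (Ksp/[Sr²⁺]) = 2.6×10⁻⁸ mol/L
Since PbCO₃ needs less CO₃²⁻ to reach saturation, it precipitates first.

PbCO₃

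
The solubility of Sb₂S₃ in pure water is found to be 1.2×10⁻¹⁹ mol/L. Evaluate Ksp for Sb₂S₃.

Ksp = 2.7×10⁻⁹³

Sb₂S₃(s) ⇌ 2 Sb³⁺(aq) + 3 S²⁻(aq)
Call the molar solubility s, so that [Sb³⁺] = 2s and [S²⁻] = 3s.
Ksp = [Sb³⁺]^2[S²⁻]^3 = (2s)^2 · (3s)^3 = 108s^5
Ksp = 108 × (1.2×10⁻¹⁹)^5 = 2.7×10⁻⁹³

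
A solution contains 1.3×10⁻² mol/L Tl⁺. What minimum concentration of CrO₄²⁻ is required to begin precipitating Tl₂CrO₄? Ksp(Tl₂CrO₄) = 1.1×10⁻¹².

6.5×10⁻⁹ M

Precipitation begins when Q = Ksp.
Tl₂CrO₄(s) ⇌ 2 Tl⁺(aq) + CrO₄²⁻(aq)
Ksp = [Tl⁺]^2[CrO₄²⁻] = [CrO₄²⁻](1.3×10⁻²)^2
[CrO₄²⁻] = 1.1×10⁻¹² / (1.3×10⁻²)^2 = 6.5×10⁻⁹
[CrO₄²⁻] = 6.5×10⁻⁹ mol/L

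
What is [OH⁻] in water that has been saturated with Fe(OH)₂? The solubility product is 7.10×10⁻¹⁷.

Fe(OH)₂(s) ⇌ Fe²⁺(aq) + 2 OH⁻(aq)
If s mol/L of Fe(OH)₂ dissolves, [Fe²⁺] = s and [OH⁻] = 2s.
Ksp = [Fe²⁺][OH⁻]^2 = s · (2s)^2 = 4s^3 = 7.10×10⁻¹⁷
s = 2.61×10⁻⁶ mol/L
[OH⁻] = 2s = 5.22×10⁻⁶ mol/L

5.22×10⁻⁶ M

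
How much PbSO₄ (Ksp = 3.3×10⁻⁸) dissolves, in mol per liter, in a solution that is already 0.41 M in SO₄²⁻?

PbSO₄(s) ⇌ Pb²⁺(aq) + SO₄²⁻(aq)
SO₄²⁻ is already present at 0.41 M. If s mol/L of PbSO₄ dissolves, [Pb²⁺] = s while [SO₄²⁻] ≈ 0.41 M.
Ksp = [Pb²⁺][SO₄²⁻] = s(0.41)
s = 3.3×10⁻⁸ / (0.41) = 8.0×10⁻⁸
s = 8.0×10⁻⁸ M

8.0×10⁻⁸ M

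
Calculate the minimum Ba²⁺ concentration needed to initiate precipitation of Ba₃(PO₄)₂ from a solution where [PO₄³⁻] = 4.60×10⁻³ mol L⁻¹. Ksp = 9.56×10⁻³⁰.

Precipitation begins when Q = Ksp.
Ba₃(PO₄)₂(s) ⇌ 3 Ba²⁺(aq) + 2 PO₄³⁻(aq)
Ksp = [Ba²⁺]^3[PO₄³⁻]^2 = [Ba²⁺]^3(4.60×10⁻³)^2
[Ba²⁺]^3 = 9.56×10⁻³⁰ / (4.60×10⁻³)^2 = 4.52×10⁻²⁵
[Ba²⁺] = 7.67×10⁻⁹ mol L⁻¹

7.67×10⁻⁹ M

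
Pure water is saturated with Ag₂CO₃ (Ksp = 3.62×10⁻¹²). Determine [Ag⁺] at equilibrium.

1.93×10⁻⁴ M

Ag₂CO₃(s) ⇌ 2 Ag⁺(aq) + CO₃²⁻(aq)
Call the molar solubility s, so that [Ag⁺] = 2s and [CO₃²⁻] = s.
Ksp = [Ag⁺]^2[CO₃²⁻] = (2s)^2 · s = 4s^3 = 3.62×10⁻¹²
s = 9.67×10⁻⁵ M
[Ag⁺] = 2s = 1.93×10⁻⁴ M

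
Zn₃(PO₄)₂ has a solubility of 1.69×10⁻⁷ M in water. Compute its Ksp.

Zn₃(PO₄)₂(s) ⇌ 3 Zn²⁺(aq) + 2 PO₄³⁻(aq)
Let s be the molar solubility. Then [Zn²⁺] = 3s and [PO₄³⁻] = 2s.
Ksp = [Zn²⁺]^3[PO₄³⁻]^2 = (3s)^3 · (2s)^2 = 108s^5
Ksp = 108 × (1.69×10⁻⁷)^5 = 1.49×10⁻³²

Ksp = 1.49×10⁻³²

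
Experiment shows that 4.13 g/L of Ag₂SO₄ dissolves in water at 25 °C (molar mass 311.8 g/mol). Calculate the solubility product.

Ksp = 9.30×10⁻⁶

Convert to molarity: s = 4.13 / 311.8 = 1.3246×10⁻² mol/L
Ag₂SO₄(s) ⇌ 2 Ag⁺(aq) + SO₄²⁻(aq)
For each mole of Ag₂SO₄ that dissolves per liter, [Ag⁺] = 2s and [SO₄²⁻] = s; let s denote this solubility.
Ksp = [Ag⁺]^2[SO₄²⁻] = (2s)^2 · s = 4s^3
Ksp = 4 × (1.3246×10⁻²)^3 = 9.30×10⁻⁶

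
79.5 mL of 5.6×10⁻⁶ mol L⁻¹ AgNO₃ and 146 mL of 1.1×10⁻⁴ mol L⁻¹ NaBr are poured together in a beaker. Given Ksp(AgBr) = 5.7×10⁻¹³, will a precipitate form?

Yes

The combined volume is 225.5 mL.
[Ag⁺] = (5.6×10⁻⁶)(79.5)/225.5 = 2.0×10⁻⁶ mol L⁻¹
[Br⁻] = (1.1×10⁻⁴)(146)/225.5 = 7.1×10⁻⁵ mol L⁻¹
Q = [Ag⁺][Br⁻] = 1.4×10⁻¹⁰
Q = 1.4×10⁻¹⁰ > Ksp = 5.7×10⁻¹³, so the solution is supersaturated and AgBr precipitates.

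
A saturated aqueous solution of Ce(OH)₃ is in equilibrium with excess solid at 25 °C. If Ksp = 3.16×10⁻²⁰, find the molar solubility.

5.85×10⁻⁶ M

Ce(OH)₃(s) ⇌ Ce³⁺(aq) + 3 OH⁻(aq)
If s mol/L of Ce(OH)₃ dissolves, [Ce³⁺] = s and [OH⁻] = 3s.
Ksp = [Ce³⁺][OH⁻]^3 = s · (3s)^3 = 27s^4
27s^4 = 3.16×10⁻²⁰  ⇒  s^4 = 1.17×10⁻²¹
s = 5.85×10⁻⁶ M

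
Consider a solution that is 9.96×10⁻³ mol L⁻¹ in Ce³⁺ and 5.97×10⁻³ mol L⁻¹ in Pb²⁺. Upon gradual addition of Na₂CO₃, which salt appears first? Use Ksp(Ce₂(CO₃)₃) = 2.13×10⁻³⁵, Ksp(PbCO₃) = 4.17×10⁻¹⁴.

Precipitation of each salt begins when its ion product equals Ksp.
For Ce₂(CO₃)₃: [CO₃²⁻] = (Ksp/[Ce³⁺]^2)^(1/3) = 5.99×10⁻¹¹ mol L⁻¹
For PbCO₃: [CO₃²⁻] = (Ksp/[Pb²⁺]) = 6.98×10⁻¹² mol L⁻¹
The smaller threshold [CO₃²⁻] is reached first, so PbCO₃ precipitates first.

PbCO₃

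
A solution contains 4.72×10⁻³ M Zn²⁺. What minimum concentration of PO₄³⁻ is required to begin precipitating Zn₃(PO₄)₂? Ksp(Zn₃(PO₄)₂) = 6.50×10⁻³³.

Precipitation begins when Q = Ksp.
Zn₃(PO₄)₂(s) ⇌ 3 Zn²⁺(aq) + 2 PO₄³⁻(aq)
Ksp = [Zn²⁺]^3[PO₄³⁻]^2 = [PO₄³⁻]^2(4.72×10⁻³)^3
[PO₄³⁻]^2 = 6.50×10⁻³³ / (4.72×10⁻³)^3 = 6.18×10⁻²⁶
[PO₄³⁻] = 2.49×10⁻¹³ M

2.49×10⁻¹³ M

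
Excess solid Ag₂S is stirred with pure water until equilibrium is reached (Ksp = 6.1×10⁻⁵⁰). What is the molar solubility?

2.5×10⁻¹⁷ M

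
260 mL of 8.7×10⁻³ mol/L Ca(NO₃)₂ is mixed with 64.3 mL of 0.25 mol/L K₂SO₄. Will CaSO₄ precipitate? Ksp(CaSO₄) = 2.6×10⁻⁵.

Yes

Total volume after mixing = 260 + 64.3 = 324.3 mL.
[Ca²⁺] = (8.7×10⁻³)(260)/324.3 = 7.0×10⁻³ mol/L
[SO₄²⁻] = (0.25)(64.3)/324.3 = 5.0×10⁻² mol/L
Q = [Ca²⁺][SO₄²⁻] = 3.5×10⁻⁴
Q = 3.5×10⁻⁴ > Ksp = 2.6×10⁻⁵, so the solution is supersaturated and CaSO₄ precipitates.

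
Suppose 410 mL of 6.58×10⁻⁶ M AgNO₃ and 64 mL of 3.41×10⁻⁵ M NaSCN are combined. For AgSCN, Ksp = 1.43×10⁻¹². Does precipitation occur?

Yes

Total volume after mixing = 410 + 64 = 474 mL.
[Ag⁺] = (6.58×10⁻⁶)(410)/474 = 5.69×10⁻⁶ M
[SCN⁻] = (3.41×10⁻⁵)(64)/474 = 4.60×10⁻⁶ M
Q = [Ag⁺][SCN⁻] = 2.62×10⁻¹¹
Since Q (2.62×10⁻¹¹) exceeds Ksp (1.43×10⁻¹²), AgSCN will precipitate.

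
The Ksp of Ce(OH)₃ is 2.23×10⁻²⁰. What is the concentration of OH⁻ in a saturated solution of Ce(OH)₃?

1.61×10⁻⁵ M

Ce(OH)₃(s) ⇌ Ce³⁺(aq) + 3 OH⁻(aq)
Call the molar solubility s, so that [Ce³⁺] = s and [OH⁻] = 3s.
Ksp = [Ce³⁺][OH⁻]^3 = s · (3s)^3 = 27s^4 = 2.23×10⁻²⁰
s = 5.36×10⁻⁶ mol/L
[OH⁻] = 3s = 1.61×10⁻⁵ mol/L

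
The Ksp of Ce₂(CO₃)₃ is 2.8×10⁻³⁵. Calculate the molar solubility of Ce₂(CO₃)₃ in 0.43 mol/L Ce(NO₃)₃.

1.8×10⁻¹² M

Ce₂(CO₃)₃(s) ⇌ 2 Ce³⁺(aq) + 3 CO₃²⁻(aq)
With Ce³⁺ already at 0.43 mol/L and s small, take [Ce³⁺] ≈ 0.43 mol/L and [CO₃²⁻] = 3s.
Ksp = [Ce³⁺]^2[CO₃²⁻]^3 = (0.43)^2(3s)^3
(3s)^3 = 2.8×10⁻³⁵ / (0.43)^2 = 1.5×10⁻³⁴
s = 1.8×10⁻¹² mol/L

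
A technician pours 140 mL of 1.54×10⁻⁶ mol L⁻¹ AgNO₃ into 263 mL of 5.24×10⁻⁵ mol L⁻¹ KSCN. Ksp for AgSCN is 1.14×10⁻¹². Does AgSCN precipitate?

After mixing, V = 140 mL + 263 mL = 403 mL.
[Ag⁺] = (1.54×10⁻⁶)(140)/403 = 5.35×10⁻⁷ mol L⁻¹
[SCN⁻] = (5.24×10⁻⁵)(263)/403 = 3.42×10⁻⁵ mol L⁻¹
Q = [Ag⁺][SCN⁻] = 1.83×10⁻¹¹
Because Q > Ksp (1.83×10⁻¹¹ vs 1.14×10⁻¹²), a precipitate of AgSCN forms.

Yes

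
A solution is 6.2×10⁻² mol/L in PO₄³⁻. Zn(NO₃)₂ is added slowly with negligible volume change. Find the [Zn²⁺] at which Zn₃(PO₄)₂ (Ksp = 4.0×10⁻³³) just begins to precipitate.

Each salt precipitates once Q = Ksp for that salt.
Zn₃(PO₄)₂(s) ⇌ 3 Zn²⁺(aq) + 2 PO₄³⁻(aq)
Ksp = [Zn²⁺]^3[PO₄³⁻]^2 = [Zn²⁺]^3(6.2×10⁻²)^2
[Zn²⁺]^3 = 4.0×10⁻³³ / (6.2×10⁻²)^2 = 1.0×10⁻³⁰
[Zn²⁺] = 1.0×10⁻¹⁰ mol/L

1.0×10⁻¹⁰ M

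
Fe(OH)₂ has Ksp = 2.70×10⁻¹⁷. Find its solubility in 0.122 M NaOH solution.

Fe(OH)₂(s) ⇌ Fe²⁺(aq) + 2 OH⁻(aq)
Let s be the solubility of Fe(OH)₂ here. The common ion gives [OH⁻] ≈ 0.122 M, and [Fe²⁺] = s.
Ksp = [Fe²⁺][OH⁻]^2 = s(0.122)^2
s = 2.70×10⁻¹⁷ / (0.122)^2 = 1.81×10⁻¹⁵
s = 1.81×10⁻¹⁵ M

1.81×10⁻¹⁵ M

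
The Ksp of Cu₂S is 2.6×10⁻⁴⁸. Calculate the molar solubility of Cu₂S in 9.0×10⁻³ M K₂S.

8.5×10⁻²⁴ M

Cu₂S(s) ⇌ 2 Cu⁺(aq) + S²⁻(aq)
The solution already contains S²⁻ at 9.0×10⁻³ M. Let s be the molar solubility of Cu₂S.
[S²⁻] ≈ 9.0×10⁻³ M (common ion dominates); [Cu⁺] = 2s.
Ksp = [Cu⁺]^2[S²⁻] = (2s)^2(9.0×10⁻³)
(2s)^2 = 2.6×10⁻⁴⁸ / (9.0×10⁻³) = 2.9×10⁻⁴⁶
s = 8.5×10⁻²⁴ M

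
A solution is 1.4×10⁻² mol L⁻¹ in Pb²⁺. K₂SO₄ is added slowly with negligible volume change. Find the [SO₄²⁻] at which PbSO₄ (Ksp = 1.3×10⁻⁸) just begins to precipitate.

9.3×10⁻⁷ M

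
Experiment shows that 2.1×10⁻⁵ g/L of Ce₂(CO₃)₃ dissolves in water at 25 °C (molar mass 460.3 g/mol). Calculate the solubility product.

Ksp = 2.1×10⁻³⁵

s = (2.1×10⁻⁵ g L⁻¹)/(460.3 g mol⁻¹) = 4.562×10⁻⁸ M
Ce₂(CO₃)₃(s) ⇌ 2 Ce³⁺(aq) + 3 CO₃²⁻(aq)
If s mol/L of Ce₂(CO₃)₃ dissolves, [Ce³⁺] = 2s and [CO₃²⁻] = 3s.
Ksp = [Ce³⁺]^2[CO₃²⁻]^3 = (2s)^2 · (3s)^3 = 108s^5
Ksp = 108 × (4.562×10⁻⁸)^5 = 2.1×10⁻³⁵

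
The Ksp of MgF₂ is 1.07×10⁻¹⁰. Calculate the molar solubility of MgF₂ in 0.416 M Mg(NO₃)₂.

MgF₂(s) ⇌ Mg²⁺(aq) + 2 F⁻(aq)
With Mg²⁺ already at 0.416 M and s small, take [Mg²⁺] ≈ 0.416 M and [F⁻] = 2s.
Ksp = [Mg²⁺][F⁻]^2 = (0.416)(2s)^2
(2s)^2 = 1.07×10⁻¹⁰ / (0.416) = 2.57×10⁻¹⁰
s = 8.02×10⁻⁶ M

8.02×10⁻⁶ M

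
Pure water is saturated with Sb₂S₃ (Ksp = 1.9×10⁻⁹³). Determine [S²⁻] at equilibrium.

3.4×10⁻¹⁹ M

Sb₂S₃(s) ⇌ 2 Sb³⁺(aq) + 3 S²⁻(aq)
If s mol/L of Sb₂S₃ dissolves, [Sb³⁺] = 2s and [S²⁻] = 3s.
Ksp = [Sb³⁺]^2[S²⁻]^3 = (2s)^2 · (3s)^3 = 108s^5 = 1.9×10⁻⁹³
s = 1.1×10⁻¹⁹ mol/L
[S²⁻] = 3s = 3.4×10⁻¹⁹ mol/L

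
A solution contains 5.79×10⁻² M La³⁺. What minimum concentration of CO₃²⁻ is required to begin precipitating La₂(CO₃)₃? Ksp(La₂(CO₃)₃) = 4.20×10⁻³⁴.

The threshold for precipitation is Q = Ksp.
La₂(CO₃)₃(s) ⇌ 2 La³⁺(aq) + 3 CO₃²⁻(aq)
Ksp = [La³⁺]^2[CO₃²⁻]^3 = [CO₃²⁻]^3(5.79×10⁻²)^2
[CO₃²⁻]^3 = 4.20×10⁻³⁴ / (5.79×10⁻²)^2 = 1.25×10⁻³¹
[CO₃²⁻] = 5.00×10⁻¹¹ M

5.00×10⁻¹¹ M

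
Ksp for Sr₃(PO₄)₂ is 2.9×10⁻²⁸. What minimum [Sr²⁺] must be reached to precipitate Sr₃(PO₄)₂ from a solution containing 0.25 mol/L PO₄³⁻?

1.7×10⁻⁹ M

Precipitation of each salt begins when its ion product equals Ksp.
Sr₃(PO₄)₂(s) ⇌ 3 Sr²⁺(aq) + 2 PO₄³⁻(aq)
Ksp = [Sr²⁺]^3[PO₄³⁻]^2 = [Sr²⁺]^3(0.25)^2
[Sr²⁺]^3 = 2.9×10⁻²⁸ / (0.25)^2 = 4.6×10⁻²⁷
[Sr²⁺] = 1.7×10⁻⁹ mol/L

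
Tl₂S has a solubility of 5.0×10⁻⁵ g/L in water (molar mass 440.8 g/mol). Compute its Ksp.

Molar solubility s = (5.0×10⁻⁵ g/L) / (440.8 g/mol) = 1.134×10⁻⁷ mol/L
Tl₂S(s) ⇌ 2 Tl⁺(aq) + S²⁻(aq)
Call the molar solubility s, so that [Tl⁺] = 2s and [S²⁻] = s.
Ksp = [Tl⁺]^2[S²⁻] = (2s)^2 · s = 4s^3
Ksp = 4 × (1.134×10⁻⁷)^3 = 5.8×10⁻²¹

Ksp = 5.8×10⁻²¹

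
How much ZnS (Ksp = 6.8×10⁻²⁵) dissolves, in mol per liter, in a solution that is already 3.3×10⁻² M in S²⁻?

2.1×10⁻²³ M

ZnS(s) ⇌ Zn²⁺(aq) + S²⁻(aq)
Let s be the solubility of ZnS here. The common ion gives [S²⁻] ≈ 3.3×10⁻² M, and [Zn²⁺] = s.
Ksp = [Zn²⁺][S²⁻] = s(3.3×10⁻²)
s = 6.8×10⁻²⁵ / (3.3×10⁻²) = 2.1×10⁻²³
s = 2.1×10⁻²³ M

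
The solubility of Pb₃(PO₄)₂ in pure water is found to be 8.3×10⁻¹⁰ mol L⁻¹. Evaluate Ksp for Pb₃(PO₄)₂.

Ksp = 4.3×10⁻⁴⁴

Pb₃(PO₄)₂(s) ⇌ 3 Pb²⁺(aq) + 2 PO₄³⁻(aq)
Let s be the molar solubility. Then [Pb²⁺] = 3s and [PO₄³⁻] = 2s.
Ksp = [Pb²⁺]^3[PO₄³⁻]^2 = (3s)^3 · (2s)^2 = 108s^5
Ksp = 108 × (8.3×10⁻¹⁰)^5 = 4.3×10⁻⁴⁴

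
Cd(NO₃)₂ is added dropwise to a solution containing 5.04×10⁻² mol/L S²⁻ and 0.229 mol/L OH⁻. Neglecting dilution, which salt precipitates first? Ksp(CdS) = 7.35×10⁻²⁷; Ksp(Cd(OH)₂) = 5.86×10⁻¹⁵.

A salt starts to precipitate once the ion product Q reaches its Ksp.
For CdS: [Cd²⁺] = (Ksp/[S²⁻]) = 1.46×10⁻²⁵ mol/L
For Cd(OH)₂: [Cd²⁺] = (Ksp/[OH⁻]^2) = 1.12×10⁻¹³ mol/L
Since CdS needs less Cd²⁺ to reach saturation, it precipitates first.

CdS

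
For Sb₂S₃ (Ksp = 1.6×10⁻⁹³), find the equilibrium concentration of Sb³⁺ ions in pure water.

2.2×10⁻¹⁹ M

Sb₂S₃(s) ⇌ 2 Sb³⁺(aq) + 3 S²⁻(aq)
Call the molar solubility s, so that [Sb³⁺] = 2s and [S²⁻] = 3s.
Ksp = [Sb³⁺]^2[S²⁻]^3 = (2s)^2 · (3s)^3 = 108s^5 = 1.6×10⁻⁹³
s = 1.1×10⁻¹⁹ M
[Sb³⁺] = 2s = 2.2×10⁻¹⁹ M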